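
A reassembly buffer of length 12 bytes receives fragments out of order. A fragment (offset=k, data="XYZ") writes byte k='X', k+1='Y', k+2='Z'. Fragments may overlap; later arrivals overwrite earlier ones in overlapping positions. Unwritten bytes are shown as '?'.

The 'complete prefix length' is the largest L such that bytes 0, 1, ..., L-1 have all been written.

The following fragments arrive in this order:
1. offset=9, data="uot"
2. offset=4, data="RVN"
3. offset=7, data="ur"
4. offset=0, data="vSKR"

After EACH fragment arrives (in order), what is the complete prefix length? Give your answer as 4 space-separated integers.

Answer: 0 0 0 12

Derivation:
Fragment 1: offset=9 data="uot" -> buffer=?????????uot -> prefix_len=0
Fragment 2: offset=4 data="RVN" -> buffer=????RVN??uot -> prefix_len=0
Fragment 3: offset=7 data="ur" -> buffer=????RVNuruot -> prefix_len=0
Fragment 4: offset=0 data="vSKR" -> buffer=vSKRRVNuruot -> prefix_len=12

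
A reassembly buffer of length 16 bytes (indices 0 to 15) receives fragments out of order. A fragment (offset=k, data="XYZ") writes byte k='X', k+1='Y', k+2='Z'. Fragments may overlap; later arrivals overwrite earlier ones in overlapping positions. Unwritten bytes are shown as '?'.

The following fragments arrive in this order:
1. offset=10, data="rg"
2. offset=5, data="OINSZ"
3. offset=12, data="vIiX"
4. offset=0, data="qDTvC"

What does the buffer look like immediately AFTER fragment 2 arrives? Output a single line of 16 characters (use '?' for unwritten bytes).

Answer: ?????OINSZrg????

Derivation:
Fragment 1: offset=10 data="rg" -> buffer=??????????rg????
Fragment 2: offset=5 data="OINSZ" -> buffer=?????OINSZrg????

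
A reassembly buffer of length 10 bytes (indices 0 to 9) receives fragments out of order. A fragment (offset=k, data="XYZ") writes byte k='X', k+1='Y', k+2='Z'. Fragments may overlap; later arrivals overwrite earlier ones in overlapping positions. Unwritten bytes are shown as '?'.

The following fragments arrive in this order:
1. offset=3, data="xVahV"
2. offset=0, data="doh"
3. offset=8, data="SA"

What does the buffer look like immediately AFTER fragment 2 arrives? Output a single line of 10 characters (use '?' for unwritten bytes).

Fragment 1: offset=3 data="xVahV" -> buffer=???xVahV??
Fragment 2: offset=0 data="doh" -> buffer=dohxVahV??

Answer: dohxVahV??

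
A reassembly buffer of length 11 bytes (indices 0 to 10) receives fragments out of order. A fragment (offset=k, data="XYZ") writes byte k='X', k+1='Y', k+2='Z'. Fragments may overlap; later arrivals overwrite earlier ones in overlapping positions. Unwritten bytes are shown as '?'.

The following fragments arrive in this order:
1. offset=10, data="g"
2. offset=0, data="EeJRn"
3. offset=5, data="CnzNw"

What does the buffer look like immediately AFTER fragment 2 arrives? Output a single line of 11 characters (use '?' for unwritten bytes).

Fragment 1: offset=10 data="g" -> buffer=??????????g
Fragment 2: offset=0 data="EeJRn" -> buffer=EeJRn?????g

Answer: EeJRn?????g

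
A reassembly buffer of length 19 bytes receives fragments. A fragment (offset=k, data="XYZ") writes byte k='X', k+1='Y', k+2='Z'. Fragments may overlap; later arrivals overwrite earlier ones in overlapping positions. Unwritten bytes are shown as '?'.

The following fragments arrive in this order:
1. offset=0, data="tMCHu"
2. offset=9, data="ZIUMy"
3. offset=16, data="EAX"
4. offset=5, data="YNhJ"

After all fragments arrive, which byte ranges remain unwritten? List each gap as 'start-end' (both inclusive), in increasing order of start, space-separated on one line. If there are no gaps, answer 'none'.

Fragment 1: offset=0 len=5
Fragment 2: offset=9 len=5
Fragment 3: offset=16 len=3
Fragment 4: offset=5 len=4
Gaps: 14-15

Answer: 14-15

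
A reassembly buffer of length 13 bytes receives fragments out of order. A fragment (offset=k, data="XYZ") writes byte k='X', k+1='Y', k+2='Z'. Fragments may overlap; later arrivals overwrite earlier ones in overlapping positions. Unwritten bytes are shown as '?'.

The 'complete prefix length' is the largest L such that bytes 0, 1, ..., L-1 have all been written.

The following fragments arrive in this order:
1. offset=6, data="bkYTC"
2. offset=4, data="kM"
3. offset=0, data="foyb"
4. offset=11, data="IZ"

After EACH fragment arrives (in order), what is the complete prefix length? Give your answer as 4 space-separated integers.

Answer: 0 0 11 13

Derivation:
Fragment 1: offset=6 data="bkYTC" -> buffer=??????bkYTC?? -> prefix_len=0
Fragment 2: offset=4 data="kM" -> buffer=????kMbkYTC?? -> prefix_len=0
Fragment 3: offset=0 data="foyb" -> buffer=foybkMbkYTC?? -> prefix_len=11
Fragment 4: offset=11 data="IZ" -> buffer=foybkMbkYTCIZ -> prefix_len=13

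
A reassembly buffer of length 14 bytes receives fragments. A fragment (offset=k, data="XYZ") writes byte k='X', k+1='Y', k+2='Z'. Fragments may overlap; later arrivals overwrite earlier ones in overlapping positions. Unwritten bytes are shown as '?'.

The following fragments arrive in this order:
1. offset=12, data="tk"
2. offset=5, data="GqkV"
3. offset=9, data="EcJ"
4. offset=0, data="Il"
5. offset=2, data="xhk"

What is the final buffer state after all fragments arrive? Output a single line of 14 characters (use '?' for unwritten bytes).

Fragment 1: offset=12 data="tk" -> buffer=????????????tk
Fragment 2: offset=5 data="GqkV" -> buffer=?????GqkV???tk
Fragment 3: offset=9 data="EcJ" -> buffer=?????GqkVEcJtk
Fragment 4: offset=0 data="Il" -> buffer=Il???GqkVEcJtk
Fragment 5: offset=2 data="xhk" -> buffer=IlxhkGqkVEcJtk

Answer: IlxhkGqkVEcJtk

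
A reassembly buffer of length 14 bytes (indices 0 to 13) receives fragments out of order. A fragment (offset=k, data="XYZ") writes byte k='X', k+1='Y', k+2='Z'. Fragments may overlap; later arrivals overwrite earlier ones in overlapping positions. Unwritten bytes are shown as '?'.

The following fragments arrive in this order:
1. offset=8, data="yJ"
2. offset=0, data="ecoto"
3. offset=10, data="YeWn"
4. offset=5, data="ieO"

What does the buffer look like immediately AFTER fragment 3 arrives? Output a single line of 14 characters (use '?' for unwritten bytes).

Answer: ecoto???yJYeWn

Derivation:
Fragment 1: offset=8 data="yJ" -> buffer=????????yJ????
Fragment 2: offset=0 data="ecoto" -> buffer=ecoto???yJ????
Fragment 3: offset=10 data="YeWn" -> buffer=ecoto???yJYeWn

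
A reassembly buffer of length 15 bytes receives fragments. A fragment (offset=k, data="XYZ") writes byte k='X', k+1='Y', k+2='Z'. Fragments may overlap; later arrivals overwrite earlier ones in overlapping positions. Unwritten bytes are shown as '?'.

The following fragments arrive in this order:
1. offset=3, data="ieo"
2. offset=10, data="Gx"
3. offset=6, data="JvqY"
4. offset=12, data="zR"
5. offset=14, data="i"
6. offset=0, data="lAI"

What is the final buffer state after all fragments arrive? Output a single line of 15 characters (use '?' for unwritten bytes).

Answer: lAIieoJvqYGxzRi

Derivation:
Fragment 1: offset=3 data="ieo" -> buffer=???ieo?????????
Fragment 2: offset=10 data="Gx" -> buffer=???ieo????Gx???
Fragment 3: offset=6 data="JvqY" -> buffer=???ieoJvqYGx???
Fragment 4: offset=12 data="zR" -> buffer=???ieoJvqYGxzR?
Fragment 5: offset=14 data="i" -> buffer=???ieoJvqYGxzRi
Fragment 6: offset=0 data="lAI" -> buffer=lAIieoJvqYGxzRi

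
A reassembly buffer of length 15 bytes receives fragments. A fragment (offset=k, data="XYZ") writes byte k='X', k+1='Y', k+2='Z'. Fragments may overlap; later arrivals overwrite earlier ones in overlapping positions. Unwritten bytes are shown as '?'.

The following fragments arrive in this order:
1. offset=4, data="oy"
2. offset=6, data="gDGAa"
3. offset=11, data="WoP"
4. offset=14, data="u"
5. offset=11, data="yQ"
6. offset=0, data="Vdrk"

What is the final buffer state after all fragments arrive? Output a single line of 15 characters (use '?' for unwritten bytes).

Answer: VdrkoygDGAayQPu

Derivation:
Fragment 1: offset=4 data="oy" -> buffer=????oy?????????
Fragment 2: offset=6 data="gDGAa" -> buffer=????oygDGAa????
Fragment 3: offset=11 data="WoP" -> buffer=????oygDGAaWoP?
Fragment 4: offset=14 data="u" -> buffer=????oygDGAaWoPu
Fragment 5: offset=11 data="yQ" -> buffer=????oygDGAayQPu
Fragment 6: offset=0 data="Vdrk" -> buffer=VdrkoygDGAayQPu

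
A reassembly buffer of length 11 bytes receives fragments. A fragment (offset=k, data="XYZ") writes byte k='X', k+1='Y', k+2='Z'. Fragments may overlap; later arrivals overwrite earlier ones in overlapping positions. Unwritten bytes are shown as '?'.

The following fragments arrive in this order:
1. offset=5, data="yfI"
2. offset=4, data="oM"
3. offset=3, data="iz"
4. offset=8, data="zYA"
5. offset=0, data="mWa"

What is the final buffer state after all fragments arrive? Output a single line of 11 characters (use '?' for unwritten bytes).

Fragment 1: offset=5 data="yfI" -> buffer=?????yfI???
Fragment 2: offset=4 data="oM" -> buffer=????oMfI???
Fragment 3: offset=3 data="iz" -> buffer=???izMfI???
Fragment 4: offset=8 data="zYA" -> buffer=???izMfIzYA
Fragment 5: offset=0 data="mWa" -> buffer=mWaizMfIzYA

Answer: mWaizMfIzYA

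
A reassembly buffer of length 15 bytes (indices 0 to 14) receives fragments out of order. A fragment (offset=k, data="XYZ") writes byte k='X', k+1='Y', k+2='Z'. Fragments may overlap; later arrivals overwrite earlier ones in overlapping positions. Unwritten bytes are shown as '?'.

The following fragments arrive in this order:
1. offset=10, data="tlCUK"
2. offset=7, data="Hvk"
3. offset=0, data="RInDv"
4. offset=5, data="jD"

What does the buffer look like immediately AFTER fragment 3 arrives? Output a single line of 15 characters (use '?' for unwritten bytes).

Fragment 1: offset=10 data="tlCUK" -> buffer=??????????tlCUK
Fragment 2: offset=7 data="Hvk" -> buffer=???????HvktlCUK
Fragment 3: offset=0 data="RInDv" -> buffer=RInDv??HvktlCUK

Answer: RInDv??HvktlCUK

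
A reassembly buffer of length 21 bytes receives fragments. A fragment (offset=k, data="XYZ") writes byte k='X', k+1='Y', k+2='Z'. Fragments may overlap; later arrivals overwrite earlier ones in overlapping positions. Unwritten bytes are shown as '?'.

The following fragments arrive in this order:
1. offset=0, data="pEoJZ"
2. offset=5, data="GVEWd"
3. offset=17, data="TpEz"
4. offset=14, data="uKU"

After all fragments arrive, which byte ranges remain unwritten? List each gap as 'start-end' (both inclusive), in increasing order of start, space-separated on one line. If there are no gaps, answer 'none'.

Fragment 1: offset=0 len=5
Fragment 2: offset=5 len=5
Fragment 3: offset=17 len=4
Fragment 4: offset=14 len=3
Gaps: 10-13

Answer: 10-13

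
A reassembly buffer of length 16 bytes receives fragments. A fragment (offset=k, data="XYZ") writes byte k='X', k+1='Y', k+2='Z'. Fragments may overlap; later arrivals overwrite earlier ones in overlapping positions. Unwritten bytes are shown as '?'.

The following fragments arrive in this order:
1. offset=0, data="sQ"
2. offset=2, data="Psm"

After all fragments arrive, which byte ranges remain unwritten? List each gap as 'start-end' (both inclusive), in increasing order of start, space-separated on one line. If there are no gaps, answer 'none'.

Fragment 1: offset=0 len=2
Fragment 2: offset=2 len=3
Gaps: 5-15

Answer: 5-15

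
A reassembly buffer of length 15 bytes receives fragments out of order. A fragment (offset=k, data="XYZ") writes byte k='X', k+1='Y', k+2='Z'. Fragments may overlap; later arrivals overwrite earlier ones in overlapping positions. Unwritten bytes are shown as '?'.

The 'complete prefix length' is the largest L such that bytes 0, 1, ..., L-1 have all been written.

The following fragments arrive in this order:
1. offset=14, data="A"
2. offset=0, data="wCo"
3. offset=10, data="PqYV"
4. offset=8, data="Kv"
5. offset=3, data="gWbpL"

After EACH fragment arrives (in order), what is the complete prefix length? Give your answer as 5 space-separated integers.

Fragment 1: offset=14 data="A" -> buffer=??????????????A -> prefix_len=0
Fragment 2: offset=0 data="wCo" -> buffer=wCo???????????A -> prefix_len=3
Fragment 3: offset=10 data="PqYV" -> buffer=wCo???????PqYVA -> prefix_len=3
Fragment 4: offset=8 data="Kv" -> buffer=wCo?????KvPqYVA -> prefix_len=3
Fragment 5: offset=3 data="gWbpL" -> buffer=wCogWbpLKvPqYVA -> prefix_len=15

Answer: 0 3 3 3 15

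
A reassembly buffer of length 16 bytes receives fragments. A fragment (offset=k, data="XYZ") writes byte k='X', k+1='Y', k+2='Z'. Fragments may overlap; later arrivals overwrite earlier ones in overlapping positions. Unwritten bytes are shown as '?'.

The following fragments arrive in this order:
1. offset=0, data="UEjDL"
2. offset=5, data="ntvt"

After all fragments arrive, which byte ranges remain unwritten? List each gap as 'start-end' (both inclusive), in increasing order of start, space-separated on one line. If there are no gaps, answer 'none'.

Answer: 9-15

Derivation:
Fragment 1: offset=0 len=5
Fragment 2: offset=5 len=4
Gaps: 9-15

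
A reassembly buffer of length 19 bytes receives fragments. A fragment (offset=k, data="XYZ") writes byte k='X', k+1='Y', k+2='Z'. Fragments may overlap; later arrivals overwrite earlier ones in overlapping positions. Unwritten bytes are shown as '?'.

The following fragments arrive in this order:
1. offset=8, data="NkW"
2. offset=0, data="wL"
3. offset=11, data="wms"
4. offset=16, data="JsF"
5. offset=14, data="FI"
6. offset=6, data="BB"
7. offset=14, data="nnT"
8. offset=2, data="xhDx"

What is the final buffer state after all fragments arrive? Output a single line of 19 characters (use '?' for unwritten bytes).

Answer: wLxhDxBBNkWwmsnnTsF

Derivation:
Fragment 1: offset=8 data="NkW" -> buffer=????????NkW????????
Fragment 2: offset=0 data="wL" -> buffer=wL??????NkW????????
Fragment 3: offset=11 data="wms" -> buffer=wL??????NkWwms?????
Fragment 4: offset=16 data="JsF" -> buffer=wL??????NkWwms??JsF
Fragment 5: offset=14 data="FI" -> buffer=wL??????NkWwmsFIJsF
Fragment 6: offset=6 data="BB" -> buffer=wL????BBNkWwmsFIJsF
Fragment 7: offset=14 data="nnT" -> buffer=wL????BBNkWwmsnnTsF
Fragment 8: offset=2 data="xhDx" -> buffer=wLxhDxBBNkWwmsnnTsF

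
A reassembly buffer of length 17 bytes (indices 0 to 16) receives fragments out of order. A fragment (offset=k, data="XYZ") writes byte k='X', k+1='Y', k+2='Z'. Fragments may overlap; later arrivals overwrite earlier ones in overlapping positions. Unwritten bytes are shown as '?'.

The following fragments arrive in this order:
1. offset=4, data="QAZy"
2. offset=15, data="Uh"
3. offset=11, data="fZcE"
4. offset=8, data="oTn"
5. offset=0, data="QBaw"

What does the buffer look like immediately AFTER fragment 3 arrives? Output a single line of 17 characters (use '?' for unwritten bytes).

Fragment 1: offset=4 data="QAZy" -> buffer=????QAZy?????????
Fragment 2: offset=15 data="Uh" -> buffer=????QAZy???????Uh
Fragment 3: offset=11 data="fZcE" -> buffer=????QAZy???fZcEUh

Answer: ????QAZy???fZcEUh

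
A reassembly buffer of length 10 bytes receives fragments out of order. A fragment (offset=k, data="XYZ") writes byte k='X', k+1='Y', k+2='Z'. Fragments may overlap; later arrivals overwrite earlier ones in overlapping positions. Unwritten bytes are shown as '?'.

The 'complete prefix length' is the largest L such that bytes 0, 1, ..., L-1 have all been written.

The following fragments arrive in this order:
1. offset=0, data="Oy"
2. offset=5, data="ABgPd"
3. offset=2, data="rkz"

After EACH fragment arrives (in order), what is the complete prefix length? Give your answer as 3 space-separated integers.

Answer: 2 2 10

Derivation:
Fragment 1: offset=0 data="Oy" -> buffer=Oy???????? -> prefix_len=2
Fragment 2: offset=5 data="ABgPd" -> buffer=Oy???ABgPd -> prefix_len=2
Fragment 3: offset=2 data="rkz" -> buffer=OyrkzABgPd -> prefix_len=10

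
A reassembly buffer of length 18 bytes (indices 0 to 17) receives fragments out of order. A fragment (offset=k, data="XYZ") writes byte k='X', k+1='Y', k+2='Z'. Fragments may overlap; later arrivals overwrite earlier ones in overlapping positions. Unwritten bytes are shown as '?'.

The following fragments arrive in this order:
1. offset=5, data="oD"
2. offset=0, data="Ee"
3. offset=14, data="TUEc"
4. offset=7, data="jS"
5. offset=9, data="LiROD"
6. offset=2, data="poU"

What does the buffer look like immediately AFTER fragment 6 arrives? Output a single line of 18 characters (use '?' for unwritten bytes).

Answer: EepoUoDjSLiRODTUEc

Derivation:
Fragment 1: offset=5 data="oD" -> buffer=?????oD???????????
Fragment 2: offset=0 data="Ee" -> buffer=Ee???oD???????????
Fragment 3: offset=14 data="TUEc" -> buffer=Ee???oD???????TUEc
Fragment 4: offset=7 data="jS" -> buffer=Ee???oDjS?????TUEc
Fragment 5: offset=9 data="LiROD" -> buffer=Ee???oDjSLiRODTUEc
Fragment 6: offset=2 data="poU" -> buffer=EepoUoDjSLiRODTUEc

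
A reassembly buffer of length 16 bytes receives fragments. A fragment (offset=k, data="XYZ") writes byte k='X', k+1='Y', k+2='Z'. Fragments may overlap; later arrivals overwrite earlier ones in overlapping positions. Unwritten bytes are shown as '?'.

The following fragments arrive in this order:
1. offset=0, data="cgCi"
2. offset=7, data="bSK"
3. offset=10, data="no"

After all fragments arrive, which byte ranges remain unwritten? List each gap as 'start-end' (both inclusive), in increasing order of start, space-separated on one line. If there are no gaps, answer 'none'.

Fragment 1: offset=0 len=4
Fragment 2: offset=7 len=3
Fragment 3: offset=10 len=2
Gaps: 4-6 12-15

Answer: 4-6 12-15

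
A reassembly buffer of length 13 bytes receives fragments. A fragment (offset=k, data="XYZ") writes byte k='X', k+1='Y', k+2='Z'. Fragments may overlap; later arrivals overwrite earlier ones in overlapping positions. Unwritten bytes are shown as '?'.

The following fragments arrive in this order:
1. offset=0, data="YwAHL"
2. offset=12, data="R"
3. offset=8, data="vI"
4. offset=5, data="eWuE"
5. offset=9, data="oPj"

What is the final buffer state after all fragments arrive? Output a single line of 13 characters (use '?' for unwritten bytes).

Fragment 1: offset=0 data="YwAHL" -> buffer=YwAHL????????
Fragment 2: offset=12 data="R" -> buffer=YwAHL???????R
Fragment 3: offset=8 data="vI" -> buffer=YwAHL???vI??R
Fragment 4: offset=5 data="eWuE" -> buffer=YwAHLeWuEI??R
Fragment 5: offset=9 data="oPj" -> buffer=YwAHLeWuEoPjR

Answer: YwAHLeWuEoPjR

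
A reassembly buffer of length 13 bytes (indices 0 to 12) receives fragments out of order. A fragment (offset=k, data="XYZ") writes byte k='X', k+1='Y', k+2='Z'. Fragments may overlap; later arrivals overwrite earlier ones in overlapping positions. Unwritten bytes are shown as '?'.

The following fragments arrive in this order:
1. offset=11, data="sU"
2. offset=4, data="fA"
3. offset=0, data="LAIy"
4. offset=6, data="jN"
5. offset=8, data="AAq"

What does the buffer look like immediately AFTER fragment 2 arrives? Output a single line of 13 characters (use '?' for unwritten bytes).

Fragment 1: offset=11 data="sU" -> buffer=???????????sU
Fragment 2: offset=4 data="fA" -> buffer=????fA?????sU

Answer: ????fA?????sU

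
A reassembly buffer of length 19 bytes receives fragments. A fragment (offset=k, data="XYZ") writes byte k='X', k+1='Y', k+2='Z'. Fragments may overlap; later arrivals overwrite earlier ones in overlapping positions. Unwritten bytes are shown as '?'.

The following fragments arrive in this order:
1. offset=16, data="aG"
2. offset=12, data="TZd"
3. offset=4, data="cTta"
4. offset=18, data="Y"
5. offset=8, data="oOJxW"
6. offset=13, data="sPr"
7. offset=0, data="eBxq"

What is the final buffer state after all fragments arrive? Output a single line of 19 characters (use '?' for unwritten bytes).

Answer: eBxqcTtaoOJxWsPraGY

Derivation:
Fragment 1: offset=16 data="aG" -> buffer=????????????????aG?
Fragment 2: offset=12 data="TZd" -> buffer=????????????TZd?aG?
Fragment 3: offset=4 data="cTta" -> buffer=????cTta????TZd?aG?
Fragment 4: offset=18 data="Y" -> buffer=????cTta????TZd?aGY
Fragment 5: offset=8 data="oOJxW" -> buffer=????cTtaoOJxWZd?aGY
Fragment 6: offset=13 data="sPr" -> buffer=????cTtaoOJxWsPraGY
Fragment 7: offset=0 data="eBxq" -> buffer=eBxqcTtaoOJxWsPraGY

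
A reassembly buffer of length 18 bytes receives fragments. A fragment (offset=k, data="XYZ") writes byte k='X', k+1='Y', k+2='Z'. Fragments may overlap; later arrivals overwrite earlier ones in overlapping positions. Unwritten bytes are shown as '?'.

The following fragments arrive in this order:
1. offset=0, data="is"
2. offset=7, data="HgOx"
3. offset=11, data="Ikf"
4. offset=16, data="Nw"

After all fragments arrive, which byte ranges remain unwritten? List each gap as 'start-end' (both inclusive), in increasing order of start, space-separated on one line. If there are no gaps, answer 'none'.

Answer: 2-6 14-15

Derivation:
Fragment 1: offset=0 len=2
Fragment 2: offset=7 len=4
Fragment 3: offset=11 len=3
Fragment 4: offset=16 len=2
Gaps: 2-6 14-15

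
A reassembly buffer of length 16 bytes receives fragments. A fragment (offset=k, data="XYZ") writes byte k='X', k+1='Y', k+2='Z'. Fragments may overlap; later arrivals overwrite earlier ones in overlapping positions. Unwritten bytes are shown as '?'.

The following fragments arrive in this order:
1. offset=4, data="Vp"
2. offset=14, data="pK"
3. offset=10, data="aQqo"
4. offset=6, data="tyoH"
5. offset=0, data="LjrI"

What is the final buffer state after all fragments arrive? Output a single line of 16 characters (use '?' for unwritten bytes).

Fragment 1: offset=4 data="Vp" -> buffer=????Vp??????????
Fragment 2: offset=14 data="pK" -> buffer=????Vp????????pK
Fragment 3: offset=10 data="aQqo" -> buffer=????Vp????aQqopK
Fragment 4: offset=6 data="tyoH" -> buffer=????VptyoHaQqopK
Fragment 5: offset=0 data="LjrI" -> buffer=LjrIVptyoHaQqopK

Answer: LjrIVptyoHaQqopK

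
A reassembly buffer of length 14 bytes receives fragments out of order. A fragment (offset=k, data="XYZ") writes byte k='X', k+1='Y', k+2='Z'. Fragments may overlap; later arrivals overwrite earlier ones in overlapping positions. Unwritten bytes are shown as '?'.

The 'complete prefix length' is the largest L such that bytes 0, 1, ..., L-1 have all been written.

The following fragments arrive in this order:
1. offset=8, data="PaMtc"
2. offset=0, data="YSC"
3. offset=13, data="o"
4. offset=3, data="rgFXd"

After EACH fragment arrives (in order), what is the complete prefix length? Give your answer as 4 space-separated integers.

Fragment 1: offset=8 data="PaMtc" -> buffer=????????PaMtc? -> prefix_len=0
Fragment 2: offset=0 data="YSC" -> buffer=YSC?????PaMtc? -> prefix_len=3
Fragment 3: offset=13 data="o" -> buffer=YSC?????PaMtco -> prefix_len=3
Fragment 4: offset=3 data="rgFXd" -> buffer=YSCrgFXdPaMtco -> prefix_len=14

Answer: 0 3 3 14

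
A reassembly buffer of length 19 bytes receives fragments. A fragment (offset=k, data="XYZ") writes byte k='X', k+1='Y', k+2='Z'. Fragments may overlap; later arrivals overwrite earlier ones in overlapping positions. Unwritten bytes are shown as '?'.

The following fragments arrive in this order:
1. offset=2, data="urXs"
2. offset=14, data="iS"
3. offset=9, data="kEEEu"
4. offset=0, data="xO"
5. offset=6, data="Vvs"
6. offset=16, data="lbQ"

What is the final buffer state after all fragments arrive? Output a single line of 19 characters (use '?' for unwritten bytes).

Answer: xOurXsVvskEEEuiSlbQ

Derivation:
Fragment 1: offset=2 data="urXs" -> buffer=??urXs?????????????
Fragment 2: offset=14 data="iS" -> buffer=??urXs????????iS???
Fragment 3: offset=9 data="kEEEu" -> buffer=??urXs???kEEEuiS???
Fragment 4: offset=0 data="xO" -> buffer=xOurXs???kEEEuiS???
Fragment 5: offset=6 data="Vvs" -> buffer=xOurXsVvskEEEuiS???
Fragment 6: offset=16 data="lbQ" -> buffer=xOurXsVvskEEEuiSlbQ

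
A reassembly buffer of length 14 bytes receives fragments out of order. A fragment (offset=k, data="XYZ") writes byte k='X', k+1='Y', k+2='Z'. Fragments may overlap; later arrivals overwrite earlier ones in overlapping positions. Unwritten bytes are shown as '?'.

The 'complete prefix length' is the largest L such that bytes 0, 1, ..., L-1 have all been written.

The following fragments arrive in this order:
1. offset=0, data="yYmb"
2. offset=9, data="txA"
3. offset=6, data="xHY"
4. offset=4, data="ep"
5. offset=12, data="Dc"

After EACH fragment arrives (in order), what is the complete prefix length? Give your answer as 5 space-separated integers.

Fragment 1: offset=0 data="yYmb" -> buffer=yYmb?????????? -> prefix_len=4
Fragment 2: offset=9 data="txA" -> buffer=yYmb?????txA?? -> prefix_len=4
Fragment 3: offset=6 data="xHY" -> buffer=yYmb??xHYtxA?? -> prefix_len=4
Fragment 4: offset=4 data="ep" -> buffer=yYmbepxHYtxA?? -> prefix_len=12
Fragment 5: offset=12 data="Dc" -> buffer=yYmbepxHYtxADc -> prefix_len=14

Answer: 4 4 4 12 14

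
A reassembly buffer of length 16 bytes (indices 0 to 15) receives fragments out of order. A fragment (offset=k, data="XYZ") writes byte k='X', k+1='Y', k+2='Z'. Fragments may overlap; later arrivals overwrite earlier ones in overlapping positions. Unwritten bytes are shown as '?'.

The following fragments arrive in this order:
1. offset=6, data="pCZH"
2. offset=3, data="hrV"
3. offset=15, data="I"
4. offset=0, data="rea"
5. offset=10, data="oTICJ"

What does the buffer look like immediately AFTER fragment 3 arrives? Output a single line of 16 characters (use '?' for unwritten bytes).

Answer: ???hrVpCZH?????I

Derivation:
Fragment 1: offset=6 data="pCZH" -> buffer=??????pCZH??????
Fragment 2: offset=3 data="hrV" -> buffer=???hrVpCZH??????
Fragment 3: offset=15 data="I" -> buffer=???hrVpCZH?????I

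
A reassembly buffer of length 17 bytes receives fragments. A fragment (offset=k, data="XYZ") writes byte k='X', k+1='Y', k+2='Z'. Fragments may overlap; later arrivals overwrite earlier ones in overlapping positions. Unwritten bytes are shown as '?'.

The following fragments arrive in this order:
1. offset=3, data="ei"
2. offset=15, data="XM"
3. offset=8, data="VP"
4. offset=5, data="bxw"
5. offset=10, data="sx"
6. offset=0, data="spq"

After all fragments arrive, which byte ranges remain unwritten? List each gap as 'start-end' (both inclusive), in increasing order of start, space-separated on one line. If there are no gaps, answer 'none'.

Answer: 12-14

Derivation:
Fragment 1: offset=3 len=2
Fragment 2: offset=15 len=2
Fragment 3: offset=8 len=2
Fragment 4: offset=5 len=3
Fragment 5: offset=10 len=2
Fragment 6: offset=0 len=3
Gaps: 12-14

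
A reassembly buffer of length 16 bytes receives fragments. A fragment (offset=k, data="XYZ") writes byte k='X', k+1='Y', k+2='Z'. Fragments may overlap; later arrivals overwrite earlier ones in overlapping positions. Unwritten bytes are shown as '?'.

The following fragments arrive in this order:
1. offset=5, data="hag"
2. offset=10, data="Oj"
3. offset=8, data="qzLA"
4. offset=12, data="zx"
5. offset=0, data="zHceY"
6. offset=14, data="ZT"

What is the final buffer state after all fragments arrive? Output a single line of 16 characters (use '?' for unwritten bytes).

Fragment 1: offset=5 data="hag" -> buffer=?????hag????????
Fragment 2: offset=10 data="Oj" -> buffer=?????hag??Oj????
Fragment 3: offset=8 data="qzLA" -> buffer=?????hagqzLA????
Fragment 4: offset=12 data="zx" -> buffer=?????hagqzLAzx??
Fragment 5: offset=0 data="zHceY" -> buffer=zHceYhagqzLAzx??
Fragment 6: offset=14 data="ZT" -> buffer=zHceYhagqzLAzxZT

Answer: zHceYhagqzLAzxZT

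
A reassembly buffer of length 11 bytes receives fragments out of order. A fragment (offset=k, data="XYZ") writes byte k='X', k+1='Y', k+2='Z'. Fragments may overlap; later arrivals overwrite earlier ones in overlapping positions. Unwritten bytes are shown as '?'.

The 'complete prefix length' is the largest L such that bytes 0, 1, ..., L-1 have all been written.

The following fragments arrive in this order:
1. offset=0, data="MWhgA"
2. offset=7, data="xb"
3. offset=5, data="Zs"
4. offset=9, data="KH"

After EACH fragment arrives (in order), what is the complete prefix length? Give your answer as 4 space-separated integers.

Answer: 5 5 9 11

Derivation:
Fragment 1: offset=0 data="MWhgA" -> buffer=MWhgA?????? -> prefix_len=5
Fragment 2: offset=7 data="xb" -> buffer=MWhgA??xb?? -> prefix_len=5
Fragment 3: offset=5 data="Zs" -> buffer=MWhgAZsxb?? -> prefix_len=9
Fragment 4: offset=9 data="KH" -> buffer=MWhgAZsxbKH -> prefix_len=11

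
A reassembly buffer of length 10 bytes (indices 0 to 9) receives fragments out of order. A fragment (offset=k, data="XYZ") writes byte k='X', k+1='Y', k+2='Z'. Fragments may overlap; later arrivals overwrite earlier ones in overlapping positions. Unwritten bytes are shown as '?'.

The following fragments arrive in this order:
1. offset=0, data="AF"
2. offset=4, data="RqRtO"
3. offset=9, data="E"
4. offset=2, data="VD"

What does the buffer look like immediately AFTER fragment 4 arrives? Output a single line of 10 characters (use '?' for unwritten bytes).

Answer: AFVDRqRtOE

Derivation:
Fragment 1: offset=0 data="AF" -> buffer=AF????????
Fragment 2: offset=4 data="RqRtO" -> buffer=AF??RqRtO?
Fragment 3: offset=9 data="E" -> buffer=AF??RqRtOE
Fragment 4: offset=2 data="VD" -> buffer=AFVDRqRtOE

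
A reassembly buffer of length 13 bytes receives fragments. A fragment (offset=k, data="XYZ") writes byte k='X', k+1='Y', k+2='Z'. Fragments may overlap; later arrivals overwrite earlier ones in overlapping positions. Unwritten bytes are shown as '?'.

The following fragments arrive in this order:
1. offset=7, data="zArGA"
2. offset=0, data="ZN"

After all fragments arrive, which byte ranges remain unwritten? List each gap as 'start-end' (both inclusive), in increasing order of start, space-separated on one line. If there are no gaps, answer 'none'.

Answer: 2-6 12-12

Derivation:
Fragment 1: offset=7 len=5
Fragment 2: offset=0 len=2
Gaps: 2-6 12-12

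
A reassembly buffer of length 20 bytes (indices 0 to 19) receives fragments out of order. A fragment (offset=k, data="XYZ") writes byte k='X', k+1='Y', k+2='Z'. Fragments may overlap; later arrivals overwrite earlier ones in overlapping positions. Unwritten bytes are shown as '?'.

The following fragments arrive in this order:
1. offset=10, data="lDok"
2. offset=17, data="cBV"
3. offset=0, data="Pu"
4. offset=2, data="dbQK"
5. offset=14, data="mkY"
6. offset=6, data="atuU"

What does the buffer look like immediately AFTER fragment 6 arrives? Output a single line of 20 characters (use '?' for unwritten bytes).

Fragment 1: offset=10 data="lDok" -> buffer=??????????lDok??????
Fragment 2: offset=17 data="cBV" -> buffer=??????????lDok???cBV
Fragment 3: offset=0 data="Pu" -> buffer=Pu????????lDok???cBV
Fragment 4: offset=2 data="dbQK" -> buffer=PudbQK????lDok???cBV
Fragment 5: offset=14 data="mkY" -> buffer=PudbQK????lDokmkYcBV
Fragment 6: offset=6 data="atuU" -> buffer=PudbQKatuUlDokmkYcBV

Answer: PudbQKatuUlDokmkYcBV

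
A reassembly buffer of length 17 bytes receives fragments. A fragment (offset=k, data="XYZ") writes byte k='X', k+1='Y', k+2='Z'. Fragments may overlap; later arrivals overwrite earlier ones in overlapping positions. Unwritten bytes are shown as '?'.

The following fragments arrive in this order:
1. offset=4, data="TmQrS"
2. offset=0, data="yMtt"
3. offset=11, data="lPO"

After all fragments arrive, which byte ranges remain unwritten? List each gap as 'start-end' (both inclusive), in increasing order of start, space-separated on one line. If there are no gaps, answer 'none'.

Fragment 1: offset=4 len=5
Fragment 2: offset=0 len=4
Fragment 3: offset=11 len=3
Gaps: 9-10 14-16

Answer: 9-10 14-16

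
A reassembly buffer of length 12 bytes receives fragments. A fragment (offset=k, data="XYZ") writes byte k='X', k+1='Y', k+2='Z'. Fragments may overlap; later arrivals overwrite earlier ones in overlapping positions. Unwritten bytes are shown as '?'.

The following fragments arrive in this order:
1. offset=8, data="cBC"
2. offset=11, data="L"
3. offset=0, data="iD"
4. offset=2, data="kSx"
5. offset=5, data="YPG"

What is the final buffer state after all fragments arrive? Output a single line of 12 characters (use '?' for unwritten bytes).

Fragment 1: offset=8 data="cBC" -> buffer=????????cBC?
Fragment 2: offset=11 data="L" -> buffer=????????cBCL
Fragment 3: offset=0 data="iD" -> buffer=iD??????cBCL
Fragment 4: offset=2 data="kSx" -> buffer=iDkSx???cBCL
Fragment 5: offset=5 data="YPG" -> buffer=iDkSxYPGcBCL

Answer: iDkSxYPGcBCL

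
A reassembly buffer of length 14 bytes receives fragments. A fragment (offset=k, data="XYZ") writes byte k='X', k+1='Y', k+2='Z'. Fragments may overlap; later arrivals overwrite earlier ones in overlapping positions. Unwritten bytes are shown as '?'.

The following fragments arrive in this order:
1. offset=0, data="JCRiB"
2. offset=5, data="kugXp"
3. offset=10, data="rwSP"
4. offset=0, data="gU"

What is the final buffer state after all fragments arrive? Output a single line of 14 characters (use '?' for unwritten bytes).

Answer: gURiBkugXprwSP

Derivation:
Fragment 1: offset=0 data="JCRiB" -> buffer=JCRiB?????????
Fragment 2: offset=5 data="kugXp" -> buffer=JCRiBkugXp????
Fragment 3: offset=10 data="rwSP" -> buffer=JCRiBkugXprwSP
Fragment 4: offset=0 data="gU" -> buffer=gURiBkugXprwSP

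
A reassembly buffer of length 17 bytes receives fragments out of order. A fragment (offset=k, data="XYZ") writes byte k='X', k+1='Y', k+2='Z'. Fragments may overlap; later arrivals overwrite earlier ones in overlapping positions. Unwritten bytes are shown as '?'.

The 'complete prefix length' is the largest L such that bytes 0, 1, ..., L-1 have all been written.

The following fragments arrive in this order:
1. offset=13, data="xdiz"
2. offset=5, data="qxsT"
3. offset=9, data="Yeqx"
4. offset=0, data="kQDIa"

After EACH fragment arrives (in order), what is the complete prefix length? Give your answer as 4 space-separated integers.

Answer: 0 0 0 17

Derivation:
Fragment 1: offset=13 data="xdiz" -> buffer=?????????????xdiz -> prefix_len=0
Fragment 2: offset=5 data="qxsT" -> buffer=?????qxsT????xdiz -> prefix_len=0
Fragment 3: offset=9 data="Yeqx" -> buffer=?????qxsTYeqxxdiz -> prefix_len=0
Fragment 4: offset=0 data="kQDIa" -> buffer=kQDIaqxsTYeqxxdiz -> prefix_len=17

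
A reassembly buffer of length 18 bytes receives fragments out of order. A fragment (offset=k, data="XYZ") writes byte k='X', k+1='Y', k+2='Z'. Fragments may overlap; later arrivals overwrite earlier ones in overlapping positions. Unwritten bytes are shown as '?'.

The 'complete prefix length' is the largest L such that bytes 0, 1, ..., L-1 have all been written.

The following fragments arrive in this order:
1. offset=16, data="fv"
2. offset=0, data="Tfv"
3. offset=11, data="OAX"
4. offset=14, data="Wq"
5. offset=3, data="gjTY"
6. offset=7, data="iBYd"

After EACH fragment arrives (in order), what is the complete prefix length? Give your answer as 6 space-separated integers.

Answer: 0 3 3 3 7 18

Derivation:
Fragment 1: offset=16 data="fv" -> buffer=????????????????fv -> prefix_len=0
Fragment 2: offset=0 data="Tfv" -> buffer=Tfv?????????????fv -> prefix_len=3
Fragment 3: offset=11 data="OAX" -> buffer=Tfv????????OAX??fv -> prefix_len=3
Fragment 4: offset=14 data="Wq" -> buffer=Tfv????????OAXWqfv -> prefix_len=3
Fragment 5: offset=3 data="gjTY" -> buffer=TfvgjTY????OAXWqfv -> prefix_len=7
Fragment 6: offset=7 data="iBYd" -> buffer=TfvgjTYiBYdOAXWqfv -> prefix_len=18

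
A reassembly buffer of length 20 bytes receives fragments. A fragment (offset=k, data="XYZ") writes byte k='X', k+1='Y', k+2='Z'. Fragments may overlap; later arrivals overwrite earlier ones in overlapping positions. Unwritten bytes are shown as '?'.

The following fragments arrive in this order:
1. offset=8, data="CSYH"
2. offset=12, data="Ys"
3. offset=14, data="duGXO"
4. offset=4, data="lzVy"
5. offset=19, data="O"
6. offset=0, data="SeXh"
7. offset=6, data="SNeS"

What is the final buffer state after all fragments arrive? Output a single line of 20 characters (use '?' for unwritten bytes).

Answer: SeXhlzSNeSYHYsduGXOO

Derivation:
Fragment 1: offset=8 data="CSYH" -> buffer=????????CSYH????????
Fragment 2: offset=12 data="Ys" -> buffer=????????CSYHYs??????
Fragment 3: offset=14 data="duGXO" -> buffer=????????CSYHYsduGXO?
Fragment 4: offset=4 data="lzVy" -> buffer=????lzVyCSYHYsduGXO?
Fragment 5: offset=19 data="O" -> buffer=????lzVyCSYHYsduGXOO
Fragment 6: offset=0 data="SeXh" -> buffer=SeXhlzVyCSYHYsduGXOO
Fragment 7: offset=6 data="SNeS" -> buffer=SeXhlzSNeSYHYsduGXOO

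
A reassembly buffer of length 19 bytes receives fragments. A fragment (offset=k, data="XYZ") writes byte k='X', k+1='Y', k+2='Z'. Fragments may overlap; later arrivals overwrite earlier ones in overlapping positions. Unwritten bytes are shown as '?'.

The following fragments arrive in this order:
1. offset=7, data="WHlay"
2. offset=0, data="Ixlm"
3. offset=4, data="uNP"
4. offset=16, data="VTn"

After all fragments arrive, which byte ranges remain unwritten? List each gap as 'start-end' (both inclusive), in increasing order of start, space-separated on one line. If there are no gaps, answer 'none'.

Fragment 1: offset=7 len=5
Fragment 2: offset=0 len=4
Fragment 3: offset=4 len=3
Fragment 4: offset=16 len=3
Gaps: 12-15

Answer: 12-15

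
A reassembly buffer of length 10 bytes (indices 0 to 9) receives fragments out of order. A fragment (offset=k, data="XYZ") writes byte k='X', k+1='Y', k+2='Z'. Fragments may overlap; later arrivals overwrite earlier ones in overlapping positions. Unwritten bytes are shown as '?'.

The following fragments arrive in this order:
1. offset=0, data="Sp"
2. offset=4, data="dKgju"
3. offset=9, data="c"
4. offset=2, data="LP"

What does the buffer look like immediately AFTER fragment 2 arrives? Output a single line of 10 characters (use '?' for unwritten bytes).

Fragment 1: offset=0 data="Sp" -> buffer=Sp????????
Fragment 2: offset=4 data="dKgju" -> buffer=Sp??dKgju?

Answer: Sp??dKgju?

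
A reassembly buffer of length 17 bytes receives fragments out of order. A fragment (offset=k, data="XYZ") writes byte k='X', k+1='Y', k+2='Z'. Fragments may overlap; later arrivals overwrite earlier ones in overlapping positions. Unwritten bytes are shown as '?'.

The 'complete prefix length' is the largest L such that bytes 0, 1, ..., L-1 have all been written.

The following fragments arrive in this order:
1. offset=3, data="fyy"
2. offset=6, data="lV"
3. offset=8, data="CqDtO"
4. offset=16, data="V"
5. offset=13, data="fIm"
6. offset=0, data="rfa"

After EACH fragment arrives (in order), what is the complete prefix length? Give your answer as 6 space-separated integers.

Fragment 1: offset=3 data="fyy" -> buffer=???fyy??????????? -> prefix_len=0
Fragment 2: offset=6 data="lV" -> buffer=???fyylV????????? -> prefix_len=0
Fragment 3: offset=8 data="CqDtO" -> buffer=???fyylVCqDtO???? -> prefix_len=0
Fragment 4: offset=16 data="V" -> buffer=???fyylVCqDtO???V -> prefix_len=0
Fragment 5: offset=13 data="fIm" -> buffer=???fyylVCqDtOfImV -> prefix_len=0
Fragment 6: offset=0 data="rfa" -> buffer=rfafyylVCqDtOfImV -> prefix_len=17

Answer: 0 0 0 0 0 17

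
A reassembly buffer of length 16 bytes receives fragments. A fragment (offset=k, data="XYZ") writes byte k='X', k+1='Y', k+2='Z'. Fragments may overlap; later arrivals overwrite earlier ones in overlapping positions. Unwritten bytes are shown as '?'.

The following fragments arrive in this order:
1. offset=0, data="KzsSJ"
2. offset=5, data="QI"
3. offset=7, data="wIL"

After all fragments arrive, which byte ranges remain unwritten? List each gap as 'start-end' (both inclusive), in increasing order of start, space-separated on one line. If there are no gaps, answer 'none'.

Answer: 10-15

Derivation:
Fragment 1: offset=0 len=5
Fragment 2: offset=5 len=2
Fragment 3: offset=7 len=3
Gaps: 10-15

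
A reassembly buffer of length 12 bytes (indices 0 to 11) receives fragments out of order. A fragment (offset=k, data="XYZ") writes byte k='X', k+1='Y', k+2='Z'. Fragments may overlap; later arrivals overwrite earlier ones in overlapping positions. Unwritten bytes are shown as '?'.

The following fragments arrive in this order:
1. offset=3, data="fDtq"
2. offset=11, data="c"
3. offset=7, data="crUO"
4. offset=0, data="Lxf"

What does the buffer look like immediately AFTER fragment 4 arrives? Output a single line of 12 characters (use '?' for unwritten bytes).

Answer: LxffDtqcrUOc

Derivation:
Fragment 1: offset=3 data="fDtq" -> buffer=???fDtq?????
Fragment 2: offset=11 data="c" -> buffer=???fDtq????c
Fragment 3: offset=7 data="crUO" -> buffer=???fDtqcrUOc
Fragment 4: offset=0 data="Lxf" -> buffer=LxffDtqcrUOc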